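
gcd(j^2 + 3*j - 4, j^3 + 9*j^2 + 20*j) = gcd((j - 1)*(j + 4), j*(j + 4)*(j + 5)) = j + 4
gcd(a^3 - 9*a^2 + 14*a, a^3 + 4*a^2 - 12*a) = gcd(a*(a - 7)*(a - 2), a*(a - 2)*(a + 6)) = a^2 - 2*a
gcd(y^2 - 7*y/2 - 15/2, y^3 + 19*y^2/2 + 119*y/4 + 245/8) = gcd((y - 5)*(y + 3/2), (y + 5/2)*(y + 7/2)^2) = 1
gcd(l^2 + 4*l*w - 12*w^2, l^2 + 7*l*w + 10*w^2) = 1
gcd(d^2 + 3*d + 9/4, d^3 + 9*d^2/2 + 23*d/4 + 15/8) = d + 3/2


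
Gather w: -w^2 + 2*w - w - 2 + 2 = -w^2 + w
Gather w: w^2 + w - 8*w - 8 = w^2 - 7*w - 8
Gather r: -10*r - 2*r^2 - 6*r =-2*r^2 - 16*r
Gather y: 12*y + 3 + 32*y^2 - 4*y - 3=32*y^2 + 8*y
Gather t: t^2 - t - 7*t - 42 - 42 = t^2 - 8*t - 84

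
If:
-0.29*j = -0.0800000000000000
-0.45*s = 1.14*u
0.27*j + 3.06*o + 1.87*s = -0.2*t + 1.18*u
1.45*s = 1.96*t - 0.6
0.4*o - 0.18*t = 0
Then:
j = 0.28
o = 0.08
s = -0.16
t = 0.19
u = 0.06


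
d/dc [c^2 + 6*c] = 2*c + 6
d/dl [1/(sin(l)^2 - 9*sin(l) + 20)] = (9 - 2*sin(l))*cos(l)/(sin(l)^2 - 9*sin(l) + 20)^2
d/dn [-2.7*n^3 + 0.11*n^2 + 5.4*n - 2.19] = -8.1*n^2 + 0.22*n + 5.4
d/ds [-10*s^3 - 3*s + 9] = -30*s^2 - 3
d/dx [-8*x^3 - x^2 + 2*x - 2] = -24*x^2 - 2*x + 2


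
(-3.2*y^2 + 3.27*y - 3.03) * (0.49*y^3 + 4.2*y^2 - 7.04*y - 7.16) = -1.568*y^5 - 11.8377*y^4 + 34.7773*y^3 - 12.8348*y^2 - 2.082*y + 21.6948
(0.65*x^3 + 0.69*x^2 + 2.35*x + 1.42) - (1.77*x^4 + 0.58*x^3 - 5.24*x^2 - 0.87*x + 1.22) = -1.77*x^4 + 0.0700000000000001*x^3 + 5.93*x^2 + 3.22*x + 0.2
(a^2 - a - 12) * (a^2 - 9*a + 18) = a^4 - 10*a^3 + 15*a^2 + 90*a - 216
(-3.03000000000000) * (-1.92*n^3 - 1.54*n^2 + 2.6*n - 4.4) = 5.8176*n^3 + 4.6662*n^2 - 7.878*n + 13.332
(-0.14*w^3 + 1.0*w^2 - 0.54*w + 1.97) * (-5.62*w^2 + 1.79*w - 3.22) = 0.7868*w^5 - 5.8706*w^4 + 5.2756*w^3 - 15.258*w^2 + 5.2651*w - 6.3434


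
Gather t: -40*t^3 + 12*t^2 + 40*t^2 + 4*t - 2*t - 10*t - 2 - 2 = -40*t^3 + 52*t^2 - 8*t - 4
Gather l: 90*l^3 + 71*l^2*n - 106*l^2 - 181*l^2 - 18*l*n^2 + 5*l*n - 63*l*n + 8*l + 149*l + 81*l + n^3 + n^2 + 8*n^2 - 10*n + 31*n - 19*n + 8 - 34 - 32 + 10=90*l^3 + l^2*(71*n - 287) + l*(-18*n^2 - 58*n + 238) + n^3 + 9*n^2 + 2*n - 48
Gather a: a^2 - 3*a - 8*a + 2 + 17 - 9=a^2 - 11*a + 10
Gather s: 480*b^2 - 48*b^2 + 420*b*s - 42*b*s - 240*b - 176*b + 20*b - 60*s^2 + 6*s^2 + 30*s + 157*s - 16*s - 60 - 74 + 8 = 432*b^2 - 396*b - 54*s^2 + s*(378*b + 171) - 126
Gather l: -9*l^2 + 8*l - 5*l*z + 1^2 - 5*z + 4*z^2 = -9*l^2 + l*(8 - 5*z) + 4*z^2 - 5*z + 1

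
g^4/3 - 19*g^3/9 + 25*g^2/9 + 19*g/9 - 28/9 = (g/3 + 1/3)*(g - 4)*(g - 7/3)*(g - 1)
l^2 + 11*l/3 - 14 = (l - 7/3)*(l + 6)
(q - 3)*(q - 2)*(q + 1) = q^3 - 4*q^2 + q + 6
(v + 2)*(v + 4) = v^2 + 6*v + 8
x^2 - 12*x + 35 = (x - 7)*(x - 5)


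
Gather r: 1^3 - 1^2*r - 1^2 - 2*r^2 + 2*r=-2*r^2 + r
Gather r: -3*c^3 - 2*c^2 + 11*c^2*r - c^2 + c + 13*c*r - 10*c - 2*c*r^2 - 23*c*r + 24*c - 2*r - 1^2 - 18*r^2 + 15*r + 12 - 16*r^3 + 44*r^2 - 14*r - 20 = -3*c^3 - 3*c^2 + 15*c - 16*r^3 + r^2*(26 - 2*c) + r*(11*c^2 - 10*c - 1) - 9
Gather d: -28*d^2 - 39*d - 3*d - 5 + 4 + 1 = -28*d^2 - 42*d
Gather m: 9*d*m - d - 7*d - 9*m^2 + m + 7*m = -8*d - 9*m^2 + m*(9*d + 8)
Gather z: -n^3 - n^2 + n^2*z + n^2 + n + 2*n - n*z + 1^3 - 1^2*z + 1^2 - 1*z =-n^3 + 3*n + z*(n^2 - n - 2) + 2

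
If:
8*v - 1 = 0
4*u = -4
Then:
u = -1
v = 1/8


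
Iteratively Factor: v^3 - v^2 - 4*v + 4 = (v - 2)*(v^2 + v - 2) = (v - 2)*(v + 2)*(v - 1)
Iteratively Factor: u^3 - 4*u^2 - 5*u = (u - 5)*(u^2 + u) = u*(u - 5)*(u + 1)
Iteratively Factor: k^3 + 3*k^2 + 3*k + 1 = (k + 1)*(k^2 + 2*k + 1) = (k + 1)^2*(k + 1)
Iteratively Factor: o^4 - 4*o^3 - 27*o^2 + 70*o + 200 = (o + 2)*(o^3 - 6*o^2 - 15*o + 100) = (o - 5)*(o + 2)*(o^2 - o - 20) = (o - 5)^2*(o + 2)*(o + 4)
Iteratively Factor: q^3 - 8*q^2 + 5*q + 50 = (q + 2)*(q^2 - 10*q + 25) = (q - 5)*(q + 2)*(q - 5)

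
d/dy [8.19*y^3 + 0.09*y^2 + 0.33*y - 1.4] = 24.57*y^2 + 0.18*y + 0.33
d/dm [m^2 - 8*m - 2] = 2*m - 8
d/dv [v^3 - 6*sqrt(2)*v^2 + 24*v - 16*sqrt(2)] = 3*v^2 - 12*sqrt(2)*v + 24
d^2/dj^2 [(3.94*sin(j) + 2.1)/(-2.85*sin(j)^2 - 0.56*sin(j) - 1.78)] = (32.0026500000001*sin(j)^5 + 61.9407600000001*sin(j)^4 - 173.87622*sin(j)^3 - 148.225532*sin(j)^2 + 110.206336*sin(j) + 27.844264)/(2.85*sin(j)^2 + 0.56*sin(j) + 1.78)^3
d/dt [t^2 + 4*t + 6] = 2*t + 4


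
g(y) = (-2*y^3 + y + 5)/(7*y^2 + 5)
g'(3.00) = -0.36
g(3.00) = -0.68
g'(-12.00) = -0.29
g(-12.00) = 3.40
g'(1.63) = -0.55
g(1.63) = -0.09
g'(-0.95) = 0.21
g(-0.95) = 0.51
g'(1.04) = -0.79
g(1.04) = 0.30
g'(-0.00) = 0.20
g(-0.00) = 1.00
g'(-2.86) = -0.27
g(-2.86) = 0.79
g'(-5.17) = -0.29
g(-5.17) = 1.44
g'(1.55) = -0.57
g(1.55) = -0.04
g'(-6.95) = -0.29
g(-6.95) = 1.95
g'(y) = -14*y*(-2*y^3 + y + 5)/(7*y^2 + 5)^2 + (1 - 6*y^2)/(7*y^2 + 5) = (-14*y^4 - 37*y^2 - 70*y + 5)/(49*y^4 + 70*y^2 + 25)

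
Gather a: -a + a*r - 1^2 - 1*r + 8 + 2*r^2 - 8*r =a*(r - 1) + 2*r^2 - 9*r + 7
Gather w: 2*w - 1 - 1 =2*w - 2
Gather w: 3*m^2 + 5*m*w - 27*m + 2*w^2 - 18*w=3*m^2 - 27*m + 2*w^2 + w*(5*m - 18)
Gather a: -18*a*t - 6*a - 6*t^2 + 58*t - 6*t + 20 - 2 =a*(-18*t - 6) - 6*t^2 + 52*t + 18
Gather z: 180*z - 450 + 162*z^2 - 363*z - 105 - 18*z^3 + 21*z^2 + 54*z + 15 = -18*z^3 + 183*z^2 - 129*z - 540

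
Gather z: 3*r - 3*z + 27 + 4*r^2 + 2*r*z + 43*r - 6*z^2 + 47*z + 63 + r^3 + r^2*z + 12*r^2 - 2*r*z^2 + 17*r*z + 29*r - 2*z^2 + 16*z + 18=r^3 + 16*r^2 + 75*r + z^2*(-2*r - 8) + z*(r^2 + 19*r + 60) + 108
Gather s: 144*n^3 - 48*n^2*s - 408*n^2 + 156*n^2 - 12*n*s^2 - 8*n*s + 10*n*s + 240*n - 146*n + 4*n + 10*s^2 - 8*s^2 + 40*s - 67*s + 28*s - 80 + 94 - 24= 144*n^3 - 252*n^2 + 98*n + s^2*(2 - 12*n) + s*(-48*n^2 + 2*n + 1) - 10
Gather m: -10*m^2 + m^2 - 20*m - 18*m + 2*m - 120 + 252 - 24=-9*m^2 - 36*m + 108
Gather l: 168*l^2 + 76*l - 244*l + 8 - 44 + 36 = 168*l^2 - 168*l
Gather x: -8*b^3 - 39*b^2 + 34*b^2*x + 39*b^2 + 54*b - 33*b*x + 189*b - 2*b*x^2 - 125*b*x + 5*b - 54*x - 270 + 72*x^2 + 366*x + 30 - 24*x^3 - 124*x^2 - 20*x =-8*b^3 + 248*b - 24*x^3 + x^2*(-2*b - 52) + x*(34*b^2 - 158*b + 292) - 240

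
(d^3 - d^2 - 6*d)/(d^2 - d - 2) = d*(-d^2 + d + 6)/(-d^2 + d + 2)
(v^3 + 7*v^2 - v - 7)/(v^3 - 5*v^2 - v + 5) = (v + 7)/(v - 5)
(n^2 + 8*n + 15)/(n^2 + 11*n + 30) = (n + 3)/(n + 6)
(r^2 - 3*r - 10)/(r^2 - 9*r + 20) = (r + 2)/(r - 4)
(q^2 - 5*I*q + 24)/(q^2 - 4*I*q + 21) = (q - 8*I)/(q - 7*I)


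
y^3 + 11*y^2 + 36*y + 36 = (y + 2)*(y + 3)*(y + 6)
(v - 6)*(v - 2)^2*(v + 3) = v^4 - 7*v^3 - 2*v^2 + 60*v - 72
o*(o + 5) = o^2 + 5*o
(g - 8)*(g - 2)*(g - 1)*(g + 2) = g^4 - 9*g^3 + 4*g^2 + 36*g - 32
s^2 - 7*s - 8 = (s - 8)*(s + 1)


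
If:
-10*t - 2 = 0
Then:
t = -1/5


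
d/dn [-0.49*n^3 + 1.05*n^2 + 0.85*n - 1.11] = -1.47*n^2 + 2.1*n + 0.85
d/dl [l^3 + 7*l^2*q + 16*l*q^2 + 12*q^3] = 3*l^2 + 14*l*q + 16*q^2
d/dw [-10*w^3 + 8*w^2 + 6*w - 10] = -30*w^2 + 16*w + 6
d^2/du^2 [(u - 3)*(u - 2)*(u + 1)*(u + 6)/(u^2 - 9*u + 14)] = 2*(u^3 - 21*u^2 + 147*u + 73)/(u^3 - 21*u^2 + 147*u - 343)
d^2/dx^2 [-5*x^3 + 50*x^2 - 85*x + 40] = 100 - 30*x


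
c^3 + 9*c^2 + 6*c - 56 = (c - 2)*(c + 4)*(c + 7)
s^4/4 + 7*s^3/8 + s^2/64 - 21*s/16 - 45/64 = (s/4 + 1/4)*(s - 5/4)*(s + 3/4)*(s + 3)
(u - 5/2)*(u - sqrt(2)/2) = u^2 - 5*u/2 - sqrt(2)*u/2 + 5*sqrt(2)/4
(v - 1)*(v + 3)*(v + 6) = v^3 + 8*v^2 + 9*v - 18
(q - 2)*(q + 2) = q^2 - 4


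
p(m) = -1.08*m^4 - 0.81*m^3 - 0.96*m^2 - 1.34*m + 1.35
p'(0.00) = -1.34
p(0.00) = 1.35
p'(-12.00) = 7136.74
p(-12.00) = -21116.01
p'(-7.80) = 1915.86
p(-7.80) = -3659.84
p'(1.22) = -15.14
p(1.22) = -5.58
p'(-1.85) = 21.25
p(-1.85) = -6.98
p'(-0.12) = -1.14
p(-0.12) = 1.50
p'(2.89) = -131.46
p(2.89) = -105.43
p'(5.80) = -937.11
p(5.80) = -1418.94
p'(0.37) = -2.60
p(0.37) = 0.66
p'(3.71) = -262.51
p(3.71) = -262.80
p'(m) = -4.32*m^3 - 2.43*m^2 - 1.92*m - 1.34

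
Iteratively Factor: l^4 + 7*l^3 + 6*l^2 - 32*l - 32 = (l + 4)*(l^3 + 3*l^2 - 6*l - 8) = (l - 2)*(l + 4)*(l^2 + 5*l + 4) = (l - 2)*(l + 1)*(l + 4)*(l + 4)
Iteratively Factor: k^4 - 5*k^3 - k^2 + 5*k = (k - 1)*(k^3 - 4*k^2 - 5*k) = (k - 5)*(k - 1)*(k^2 + k) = (k - 5)*(k - 1)*(k + 1)*(k)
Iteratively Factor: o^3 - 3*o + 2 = (o - 1)*(o^2 + o - 2) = (o - 1)*(o + 2)*(o - 1)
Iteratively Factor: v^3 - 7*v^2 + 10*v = (v - 2)*(v^2 - 5*v) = v*(v - 2)*(v - 5)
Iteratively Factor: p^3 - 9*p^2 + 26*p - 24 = (p - 3)*(p^2 - 6*p + 8) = (p - 3)*(p - 2)*(p - 4)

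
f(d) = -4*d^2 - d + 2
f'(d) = -8*d - 1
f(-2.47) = -19.93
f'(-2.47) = 18.76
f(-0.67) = 0.87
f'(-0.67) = 4.36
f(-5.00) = -93.00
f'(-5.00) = 39.00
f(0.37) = 1.08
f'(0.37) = -3.96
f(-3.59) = -45.96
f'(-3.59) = 27.72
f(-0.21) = 2.03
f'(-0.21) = 0.68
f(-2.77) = -25.92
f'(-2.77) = 21.16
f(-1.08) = -1.59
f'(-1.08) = 7.64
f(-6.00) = -136.00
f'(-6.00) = 47.00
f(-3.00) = -31.00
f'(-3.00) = 23.00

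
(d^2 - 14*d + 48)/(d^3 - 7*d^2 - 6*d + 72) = (d - 8)/(d^2 - d - 12)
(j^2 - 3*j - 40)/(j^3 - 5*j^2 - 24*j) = (j + 5)/(j*(j + 3))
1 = 1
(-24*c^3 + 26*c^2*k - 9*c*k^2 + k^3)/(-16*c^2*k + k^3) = (6*c^2 - 5*c*k + k^2)/(k*(4*c + k))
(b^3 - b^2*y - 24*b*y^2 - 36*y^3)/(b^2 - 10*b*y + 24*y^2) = (-b^2 - 5*b*y - 6*y^2)/(-b + 4*y)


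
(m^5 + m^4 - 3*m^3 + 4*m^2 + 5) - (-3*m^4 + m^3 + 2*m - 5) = m^5 + 4*m^4 - 4*m^3 + 4*m^2 - 2*m + 10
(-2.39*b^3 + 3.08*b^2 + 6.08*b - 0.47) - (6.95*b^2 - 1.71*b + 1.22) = -2.39*b^3 - 3.87*b^2 + 7.79*b - 1.69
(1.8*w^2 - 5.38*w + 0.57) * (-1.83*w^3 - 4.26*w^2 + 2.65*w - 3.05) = -3.294*w^5 + 2.1774*w^4 + 26.6457*w^3 - 22.1752*w^2 + 17.9195*w - 1.7385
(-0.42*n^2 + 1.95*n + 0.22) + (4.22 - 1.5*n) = -0.42*n^2 + 0.45*n + 4.44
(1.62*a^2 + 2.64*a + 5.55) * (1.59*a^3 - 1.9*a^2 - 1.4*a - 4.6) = 2.5758*a^5 + 1.1196*a^4 + 1.5405*a^3 - 21.693*a^2 - 19.914*a - 25.53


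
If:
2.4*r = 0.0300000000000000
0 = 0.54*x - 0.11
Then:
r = 0.01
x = 0.20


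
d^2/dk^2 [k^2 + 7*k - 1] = 2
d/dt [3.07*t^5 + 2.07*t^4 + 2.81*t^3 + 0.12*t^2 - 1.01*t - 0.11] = 15.35*t^4 + 8.28*t^3 + 8.43*t^2 + 0.24*t - 1.01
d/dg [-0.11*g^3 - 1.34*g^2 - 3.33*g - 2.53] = -0.33*g^2 - 2.68*g - 3.33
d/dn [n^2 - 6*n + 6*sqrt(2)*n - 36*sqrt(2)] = 2*n - 6 + 6*sqrt(2)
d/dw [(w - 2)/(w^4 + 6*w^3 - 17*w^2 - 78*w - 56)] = (w^4 + 6*w^3 - 17*w^2 - 78*w - 2*(w - 2)*(2*w^3 + 9*w^2 - 17*w - 39) - 56)/(-w^4 - 6*w^3 + 17*w^2 + 78*w + 56)^2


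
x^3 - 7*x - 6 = (x - 3)*(x + 1)*(x + 2)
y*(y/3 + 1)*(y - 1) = y^3/3 + 2*y^2/3 - y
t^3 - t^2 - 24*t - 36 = (t - 6)*(t + 2)*(t + 3)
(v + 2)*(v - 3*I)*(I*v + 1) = I*v^3 + 4*v^2 + 2*I*v^2 + 8*v - 3*I*v - 6*I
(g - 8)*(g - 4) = g^2 - 12*g + 32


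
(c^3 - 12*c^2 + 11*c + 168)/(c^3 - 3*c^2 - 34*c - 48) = (c - 7)/(c + 2)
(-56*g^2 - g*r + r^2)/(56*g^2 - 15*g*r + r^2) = (7*g + r)/(-7*g + r)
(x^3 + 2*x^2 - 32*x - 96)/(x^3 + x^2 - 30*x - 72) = (x + 4)/(x + 3)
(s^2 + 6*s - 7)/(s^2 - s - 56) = (s - 1)/(s - 8)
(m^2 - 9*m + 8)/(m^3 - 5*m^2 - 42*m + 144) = (m - 1)/(m^2 + 3*m - 18)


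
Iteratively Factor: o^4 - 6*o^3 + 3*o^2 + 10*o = (o - 2)*(o^3 - 4*o^2 - 5*o) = (o - 5)*(o - 2)*(o^2 + o) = o*(o - 5)*(o - 2)*(o + 1)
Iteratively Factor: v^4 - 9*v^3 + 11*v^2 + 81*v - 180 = (v - 5)*(v^3 - 4*v^2 - 9*v + 36) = (v - 5)*(v - 4)*(v^2 - 9) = (v - 5)*(v - 4)*(v + 3)*(v - 3)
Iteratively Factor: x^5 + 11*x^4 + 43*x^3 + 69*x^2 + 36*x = (x + 3)*(x^4 + 8*x^3 + 19*x^2 + 12*x) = x*(x + 3)*(x^3 + 8*x^2 + 19*x + 12) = x*(x + 3)^2*(x^2 + 5*x + 4) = x*(x + 1)*(x + 3)^2*(x + 4)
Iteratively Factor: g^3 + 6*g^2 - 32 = (g + 4)*(g^2 + 2*g - 8) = (g - 2)*(g + 4)*(g + 4)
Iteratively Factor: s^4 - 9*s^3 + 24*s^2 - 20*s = (s - 2)*(s^3 - 7*s^2 + 10*s) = s*(s - 2)*(s^2 - 7*s + 10) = s*(s - 2)^2*(s - 5)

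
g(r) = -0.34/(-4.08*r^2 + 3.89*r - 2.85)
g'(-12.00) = 0.00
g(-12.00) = 0.00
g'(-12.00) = 0.00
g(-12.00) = 0.00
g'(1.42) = -0.08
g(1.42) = 0.06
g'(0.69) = -0.13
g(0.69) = 0.16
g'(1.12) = -0.14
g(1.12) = 0.09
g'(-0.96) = 0.04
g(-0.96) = 0.03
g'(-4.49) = 0.00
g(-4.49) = 0.00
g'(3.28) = -0.01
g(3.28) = 0.01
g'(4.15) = -0.00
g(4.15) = 0.01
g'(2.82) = -0.01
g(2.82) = 0.01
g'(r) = -0.34*(8.16*r - 3.89)/(-4.08*r^2 + 3.89*r - 2.85)^2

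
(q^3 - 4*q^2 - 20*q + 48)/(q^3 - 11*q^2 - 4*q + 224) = (q^2 - 8*q + 12)/(q^2 - 15*q + 56)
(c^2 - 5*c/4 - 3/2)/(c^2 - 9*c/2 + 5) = (4*c + 3)/(2*(2*c - 5))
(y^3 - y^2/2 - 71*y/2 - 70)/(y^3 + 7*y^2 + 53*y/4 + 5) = 2*(y - 7)/(2*y + 1)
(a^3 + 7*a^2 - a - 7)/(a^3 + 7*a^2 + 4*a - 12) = (a^2 + 8*a + 7)/(a^2 + 8*a + 12)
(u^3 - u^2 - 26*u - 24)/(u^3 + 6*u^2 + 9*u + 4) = (u - 6)/(u + 1)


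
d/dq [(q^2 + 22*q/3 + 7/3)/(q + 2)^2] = 10*(3 - q)/(3*(q^3 + 6*q^2 + 12*q + 8))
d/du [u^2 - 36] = 2*u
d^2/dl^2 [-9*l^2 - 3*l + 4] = -18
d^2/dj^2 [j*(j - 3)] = 2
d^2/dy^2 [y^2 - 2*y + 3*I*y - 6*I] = 2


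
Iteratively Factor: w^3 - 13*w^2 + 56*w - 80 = (w - 4)*(w^2 - 9*w + 20) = (w - 4)^2*(w - 5)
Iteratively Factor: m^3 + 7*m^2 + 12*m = (m + 3)*(m^2 + 4*m) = m*(m + 3)*(m + 4)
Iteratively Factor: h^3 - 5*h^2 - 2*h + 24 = (h - 4)*(h^2 - h - 6) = (h - 4)*(h - 3)*(h + 2)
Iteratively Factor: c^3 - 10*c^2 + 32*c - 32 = (c - 2)*(c^2 - 8*c + 16) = (c - 4)*(c - 2)*(c - 4)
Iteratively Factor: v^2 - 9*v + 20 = (v - 5)*(v - 4)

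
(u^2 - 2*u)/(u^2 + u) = (u - 2)/(u + 1)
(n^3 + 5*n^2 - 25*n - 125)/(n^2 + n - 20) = (n^2 - 25)/(n - 4)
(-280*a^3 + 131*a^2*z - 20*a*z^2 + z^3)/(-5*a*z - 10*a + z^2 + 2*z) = (56*a^2 - 15*a*z + z^2)/(z + 2)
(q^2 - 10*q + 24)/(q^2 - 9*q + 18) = (q - 4)/(q - 3)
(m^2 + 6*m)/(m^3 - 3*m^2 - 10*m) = (m + 6)/(m^2 - 3*m - 10)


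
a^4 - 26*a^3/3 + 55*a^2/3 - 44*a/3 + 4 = (a - 6)*(a - 1)^2*(a - 2/3)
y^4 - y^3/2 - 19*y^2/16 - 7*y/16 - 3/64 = (y - 3/2)*(y + 1/4)^2*(y + 1/2)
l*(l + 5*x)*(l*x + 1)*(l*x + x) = l^4*x^2 + 5*l^3*x^3 + l^3*x^2 + l^3*x + 5*l^2*x^3 + 5*l^2*x^2 + l^2*x + 5*l*x^2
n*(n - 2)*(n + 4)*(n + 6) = n^4 + 8*n^3 + 4*n^2 - 48*n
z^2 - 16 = (z - 4)*(z + 4)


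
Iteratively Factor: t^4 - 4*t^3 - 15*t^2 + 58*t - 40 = (t - 5)*(t^3 + t^2 - 10*t + 8) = (t - 5)*(t - 2)*(t^2 + 3*t - 4) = (t - 5)*(t - 2)*(t - 1)*(t + 4)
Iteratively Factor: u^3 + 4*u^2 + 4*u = (u + 2)*(u^2 + 2*u) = (u + 2)^2*(u)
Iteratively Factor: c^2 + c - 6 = (c + 3)*(c - 2)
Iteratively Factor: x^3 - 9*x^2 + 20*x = (x - 5)*(x^2 - 4*x) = (x - 5)*(x - 4)*(x)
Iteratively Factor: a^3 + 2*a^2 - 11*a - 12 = (a - 3)*(a^2 + 5*a + 4) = (a - 3)*(a + 1)*(a + 4)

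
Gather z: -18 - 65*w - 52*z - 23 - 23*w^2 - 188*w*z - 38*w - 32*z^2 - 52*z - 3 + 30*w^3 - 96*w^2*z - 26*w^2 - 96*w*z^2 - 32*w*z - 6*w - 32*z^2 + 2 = 30*w^3 - 49*w^2 - 109*w + z^2*(-96*w - 64) + z*(-96*w^2 - 220*w - 104) - 42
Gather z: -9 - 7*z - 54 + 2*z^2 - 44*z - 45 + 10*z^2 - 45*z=12*z^2 - 96*z - 108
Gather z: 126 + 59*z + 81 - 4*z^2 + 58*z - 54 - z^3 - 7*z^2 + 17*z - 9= -z^3 - 11*z^2 + 134*z + 144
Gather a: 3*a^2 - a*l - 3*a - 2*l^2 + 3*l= 3*a^2 + a*(-l - 3) - 2*l^2 + 3*l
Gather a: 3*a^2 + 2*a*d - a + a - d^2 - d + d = 3*a^2 + 2*a*d - d^2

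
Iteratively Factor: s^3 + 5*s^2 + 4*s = (s)*(s^2 + 5*s + 4) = s*(s + 1)*(s + 4)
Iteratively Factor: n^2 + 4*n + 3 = (n + 1)*(n + 3)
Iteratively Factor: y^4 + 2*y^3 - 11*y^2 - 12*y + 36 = (y - 2)*(y^3 + 4*y^2 - 3*y - 18) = (y - 2)^2*(y^2 + 6*y + 9) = (y - 2)^2*(y + 3)*(y + 3)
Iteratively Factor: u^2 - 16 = (u - 4)*(u + 4)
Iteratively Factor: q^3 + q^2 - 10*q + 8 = (q - 2)*(q^2 + 3*q - 4) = (q - 2)*(q - 1)*(q + 4)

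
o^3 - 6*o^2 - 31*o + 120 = (o - 8)*(o - 3)*(o + 5)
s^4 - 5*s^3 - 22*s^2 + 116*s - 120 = (s - 6)*(s - 2)^2*(s + 5)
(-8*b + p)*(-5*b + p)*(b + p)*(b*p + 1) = 40*b^4*p + 27*b^3*p^2 + 40*b^3 - 12*b^2*p^3 + 27*b^2*p + b*p^4 - 12*b*p^2 + p^3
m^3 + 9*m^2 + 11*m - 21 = (m - 1)*(m + 3)*(m + 7)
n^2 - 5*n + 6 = (n - 3)*(n - 2)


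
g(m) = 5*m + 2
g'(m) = 5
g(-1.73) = -6.65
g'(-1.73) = 5.00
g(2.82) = 16.10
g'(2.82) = 5.00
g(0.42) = 4.10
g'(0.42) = 5.00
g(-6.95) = -32.75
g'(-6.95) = 5.00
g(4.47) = 24.35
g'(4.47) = 5.00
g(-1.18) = -3.90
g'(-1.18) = 5.00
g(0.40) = 4.00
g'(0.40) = 5.00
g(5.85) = 31.25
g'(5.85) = 5.00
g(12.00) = 62.00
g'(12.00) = 5.00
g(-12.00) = -58.00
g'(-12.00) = 5.00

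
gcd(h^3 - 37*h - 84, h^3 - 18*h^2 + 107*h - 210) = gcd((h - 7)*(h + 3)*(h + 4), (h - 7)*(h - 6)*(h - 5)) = h - 7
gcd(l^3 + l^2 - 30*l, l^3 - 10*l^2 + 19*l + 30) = l - 5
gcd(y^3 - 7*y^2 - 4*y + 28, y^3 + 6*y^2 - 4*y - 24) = y^2 - 4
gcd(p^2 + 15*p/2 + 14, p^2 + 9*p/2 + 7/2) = p + 7/2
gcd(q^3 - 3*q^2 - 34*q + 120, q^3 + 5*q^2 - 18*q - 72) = q^2 + 2*q - 24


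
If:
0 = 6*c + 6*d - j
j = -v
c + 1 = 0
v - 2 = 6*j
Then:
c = -1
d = 20/21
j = -2/7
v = 2/7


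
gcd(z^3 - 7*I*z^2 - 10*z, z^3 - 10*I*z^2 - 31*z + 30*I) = z^2 - 7*I*z - 10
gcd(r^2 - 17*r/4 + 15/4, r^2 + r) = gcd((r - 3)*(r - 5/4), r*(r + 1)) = 1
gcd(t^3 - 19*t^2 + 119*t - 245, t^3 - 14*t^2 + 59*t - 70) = t^2 - 12*t + 35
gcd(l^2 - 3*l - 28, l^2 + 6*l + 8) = l + 4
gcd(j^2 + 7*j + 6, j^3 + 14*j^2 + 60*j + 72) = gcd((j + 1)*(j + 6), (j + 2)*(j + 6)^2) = j + 6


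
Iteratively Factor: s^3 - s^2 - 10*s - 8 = (s + 2)*(s^2 - 3*s - 4) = (s + 1)*(s + 2)*(s - 4)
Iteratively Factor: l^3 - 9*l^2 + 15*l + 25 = (l - 5)*(l^2 - 4*l - 5) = (l - 5)*(l + 1)*(l - 5)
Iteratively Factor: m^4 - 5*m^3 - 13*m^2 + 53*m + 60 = (m + 3)*(m^3 - 8*m^2 + 11*m + 20) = (m - 5)*(m + 3)*(m^2 - 3*m - 4) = (m - 5)*(m - 4)*(m + 3)*(m + 1)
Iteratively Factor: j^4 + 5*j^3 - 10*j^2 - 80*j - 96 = (j - 4)*(j^3 + 9*j^2 + 26*j + 24) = (j - 4)*(j + 2)*(j^2 + 7*j + 12) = (j - 4)*(j + 2)*(j + 4)*(j + 3)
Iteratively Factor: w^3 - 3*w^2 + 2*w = (w - 1)*(w^2 - 2*w) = w*(w - 1)*(w - 2)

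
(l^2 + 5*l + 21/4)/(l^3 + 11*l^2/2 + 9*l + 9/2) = (l + 7/2)/(l^2 + 4*l + 3)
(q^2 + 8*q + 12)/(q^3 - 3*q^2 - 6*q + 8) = (q + 6)/(q^2 - 5*q + 4)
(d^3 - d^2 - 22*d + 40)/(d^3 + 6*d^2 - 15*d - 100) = (d - 2)/(d + 5)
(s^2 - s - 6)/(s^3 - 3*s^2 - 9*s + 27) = (s + 2)/(s^2 - 9)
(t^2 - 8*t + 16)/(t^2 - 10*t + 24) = (t - 4)/(t - 6)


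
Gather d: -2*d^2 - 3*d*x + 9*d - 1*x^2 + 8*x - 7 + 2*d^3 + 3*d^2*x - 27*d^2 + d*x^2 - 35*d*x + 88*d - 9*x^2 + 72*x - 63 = 2*d^3 + d^2*(3*x - 29) + d*(x^2 - 38*x + 97) - 10*x^2 + 80*x - 70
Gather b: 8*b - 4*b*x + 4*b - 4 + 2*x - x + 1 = b*(12 - 4*x) + x - 3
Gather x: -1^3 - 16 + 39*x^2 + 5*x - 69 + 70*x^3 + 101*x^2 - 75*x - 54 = 70*x^3 + 140*x^2 - 70*x - 140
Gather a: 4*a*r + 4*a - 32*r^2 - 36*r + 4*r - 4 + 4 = a*(4*r + 4) - 32*r^2 - 32*r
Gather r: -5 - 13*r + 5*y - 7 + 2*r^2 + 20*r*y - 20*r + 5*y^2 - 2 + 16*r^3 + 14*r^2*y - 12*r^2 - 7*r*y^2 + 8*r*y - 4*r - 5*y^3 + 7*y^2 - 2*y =16*r^3 + r^2*(14*y - 10) + r*(-7*y^2 + 28*y - 37) - 5*y^3 + 12*y^2 + 3*y - 14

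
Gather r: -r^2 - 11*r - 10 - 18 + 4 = -r^2 - 11*r - 24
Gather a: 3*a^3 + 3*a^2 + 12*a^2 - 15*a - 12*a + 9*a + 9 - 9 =3*a^3 + 15*a^2 - 18*a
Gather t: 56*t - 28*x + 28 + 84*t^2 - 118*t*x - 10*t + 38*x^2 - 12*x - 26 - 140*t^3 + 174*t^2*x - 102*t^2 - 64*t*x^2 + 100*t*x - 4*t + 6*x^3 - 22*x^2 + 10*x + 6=-140*t^3 + t^2*(174*x - 18) + t*(-64*x^2 - 18*x + 42) + 6*x^3 + 16*x^2 - 30*x + 8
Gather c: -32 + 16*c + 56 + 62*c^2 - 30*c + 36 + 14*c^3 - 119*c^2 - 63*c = 14*c^3 - 57*c^2 - 77*c + 60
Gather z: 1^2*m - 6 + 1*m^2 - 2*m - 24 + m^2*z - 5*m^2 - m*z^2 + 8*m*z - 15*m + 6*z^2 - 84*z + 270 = -4*m^2 - 16*m + z^2*(6 - m) + z*(m^2 + 8*m - 84) + 240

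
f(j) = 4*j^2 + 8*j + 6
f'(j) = 8*j + 8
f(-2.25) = 8.25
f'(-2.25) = -10.00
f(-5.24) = 73.91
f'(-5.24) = -33.92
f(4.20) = 110.16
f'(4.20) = 41.60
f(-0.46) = 3.17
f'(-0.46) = 4.32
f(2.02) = 38.48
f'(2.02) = 24.16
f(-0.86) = 2.08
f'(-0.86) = 1.12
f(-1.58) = 3.35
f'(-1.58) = -4.64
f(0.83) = 15.40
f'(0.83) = 14.64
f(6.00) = 198.00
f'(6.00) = 56.00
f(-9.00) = 258.00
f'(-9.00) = -64.00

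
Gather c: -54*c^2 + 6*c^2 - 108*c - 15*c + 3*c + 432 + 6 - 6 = -48*c^2 - 120*c + 432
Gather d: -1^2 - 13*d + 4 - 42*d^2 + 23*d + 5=-42*d^2 + 10*d + 8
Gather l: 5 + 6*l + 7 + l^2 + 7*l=l^2 + 13*l + 12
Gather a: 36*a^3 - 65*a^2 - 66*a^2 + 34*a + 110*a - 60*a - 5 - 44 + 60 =36*a^3 - 131*a^2 + 84*a + 11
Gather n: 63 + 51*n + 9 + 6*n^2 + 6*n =6*n^2 + 57*n + 72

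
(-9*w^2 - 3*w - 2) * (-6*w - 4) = 54*w^3 + 54*w^2 + 24*w + 8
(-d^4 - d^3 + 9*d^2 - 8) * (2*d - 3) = -2*d^5 + d^4 + 21*d^3 - 27*d^2 - 16*d + 24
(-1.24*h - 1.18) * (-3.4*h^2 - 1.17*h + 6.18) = 4.216*h^3 + 5.4628*h^2 - 6.2826*h - 7.2924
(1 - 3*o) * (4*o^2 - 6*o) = -12*o^3 + 22*o^2 - 6*o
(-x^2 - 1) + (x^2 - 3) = -4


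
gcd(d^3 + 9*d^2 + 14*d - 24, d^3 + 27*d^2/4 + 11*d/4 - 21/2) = d^2 + 5*d - 6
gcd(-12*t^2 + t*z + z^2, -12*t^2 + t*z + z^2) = -12*t^2 + t*z + z^2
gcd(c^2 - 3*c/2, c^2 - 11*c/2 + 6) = c - 3/2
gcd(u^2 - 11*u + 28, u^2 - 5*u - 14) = u - 7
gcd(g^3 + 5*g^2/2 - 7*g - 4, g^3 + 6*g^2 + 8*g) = g + 4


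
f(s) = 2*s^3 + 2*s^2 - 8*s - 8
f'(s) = 6*s^2 + 4*s - 8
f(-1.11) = 0.61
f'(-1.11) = -5.05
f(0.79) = -12.09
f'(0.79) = -1.10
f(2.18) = 4.79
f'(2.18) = 29.23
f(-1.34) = 1.50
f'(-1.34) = -2.59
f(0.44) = -10.96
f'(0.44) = -5.08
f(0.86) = -12.13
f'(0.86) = -0.12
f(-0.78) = -1.49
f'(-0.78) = -7.47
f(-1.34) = 1.50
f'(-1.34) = -2.59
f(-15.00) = -6188.00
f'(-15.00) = 1282.00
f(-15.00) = -6188.00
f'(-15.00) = 1282.00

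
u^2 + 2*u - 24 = (u - 4)*(u + 6)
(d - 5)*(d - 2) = d^2 - 7*d + 10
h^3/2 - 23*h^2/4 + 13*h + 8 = (h/2 + 1/4)*(h - 8)*(h - 4)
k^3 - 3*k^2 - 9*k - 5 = (k - 5)*(k + 1)^2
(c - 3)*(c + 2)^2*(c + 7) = c^4 + 8*c^3 - c^2 - 68*c - 84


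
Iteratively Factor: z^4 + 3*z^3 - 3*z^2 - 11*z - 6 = (z + 3)*(z^3 - 3*z - 2) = (z - 2)*(z + 3)*(z^2 + 2*z + 1) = (z - 2)*(z + 1)*(z + 3)*(z + 1)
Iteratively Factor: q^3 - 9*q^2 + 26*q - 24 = (q - 3)*(q^2 - 6*q + 8) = (q - 3)*(q - 2)*(q - 4)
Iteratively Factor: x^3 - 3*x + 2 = (x - 1)*(x^2 + x - 2) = (x - 1)^2*(x + 2)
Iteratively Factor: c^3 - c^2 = (c)*(c^2 - c) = c^2*(c - 1)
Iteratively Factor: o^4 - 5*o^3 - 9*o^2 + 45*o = (o + 3)*(o^3 - 8*o^2 + 15*o) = (o - 5)*(o + 3)*(o^2 - 3*o) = o*(o - 5)*(o + 3)*(o - 3)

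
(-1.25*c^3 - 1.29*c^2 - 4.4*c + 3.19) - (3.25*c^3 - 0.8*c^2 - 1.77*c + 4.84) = -4.5*c^3 - 0.49*c^2 - 2.63*c - 1.65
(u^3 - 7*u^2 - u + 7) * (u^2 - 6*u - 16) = u^5 - 13*u^4 + 25*u^3 + 125*u^2 - 26*u - 112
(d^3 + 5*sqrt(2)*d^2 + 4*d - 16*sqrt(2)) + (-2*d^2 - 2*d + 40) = d^3 - 2*d^2 + 5*sqrt(2)*d^2 + 2*d - 16*sqrt(2) + 40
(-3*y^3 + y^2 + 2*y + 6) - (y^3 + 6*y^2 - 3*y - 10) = -4*y^3 - 5*y^2 + 5*y + 16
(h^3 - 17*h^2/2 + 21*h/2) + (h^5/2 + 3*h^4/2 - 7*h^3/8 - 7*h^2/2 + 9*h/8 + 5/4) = h^5/2 + 3*h^4/2 + h^3/8 - 12*h^2 + 93*h/8 + 5/4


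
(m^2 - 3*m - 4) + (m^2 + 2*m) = 2*m^2 - m - 4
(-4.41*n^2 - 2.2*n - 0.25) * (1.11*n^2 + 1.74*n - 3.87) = -4.8951*n^4 - 10.1154*n^3 + 12.9612*n^2 + 8.079*n + 0.9675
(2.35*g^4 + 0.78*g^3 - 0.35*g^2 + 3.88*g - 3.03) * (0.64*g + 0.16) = 1.504*g^5 + 0.8752*g^4 - 0.0992*g^3 + 2.4272*g^2 - 1.3184*g - 0.4848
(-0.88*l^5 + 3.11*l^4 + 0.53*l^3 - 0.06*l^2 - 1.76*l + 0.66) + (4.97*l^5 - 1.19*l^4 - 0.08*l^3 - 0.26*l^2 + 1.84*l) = 4.09*l^5 + 1.92*l^4 + 0.45*l^3 - 0.32*l^2 + 0.0800000000000001*l + 0.66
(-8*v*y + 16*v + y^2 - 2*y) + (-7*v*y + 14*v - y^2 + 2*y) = -15*v*y + 30*v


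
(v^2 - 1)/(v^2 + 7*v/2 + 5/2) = 2*(v - 1)/(2*v + 5)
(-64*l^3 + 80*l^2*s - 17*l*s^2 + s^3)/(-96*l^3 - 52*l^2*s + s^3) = (8*l^2 - 9*l*s + s^2)/(12*l^2 + 8*l*s + s^2)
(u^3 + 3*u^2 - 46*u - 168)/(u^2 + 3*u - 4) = (u^2 - u - 42)/(u - 1)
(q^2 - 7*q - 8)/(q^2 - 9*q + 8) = (q + 1)/(q - 1)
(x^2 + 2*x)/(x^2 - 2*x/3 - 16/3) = 3*x/(3*x - 8)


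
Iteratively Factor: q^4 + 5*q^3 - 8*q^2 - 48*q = (q - 3)*(q^3 + 8*q^2 + 16*q) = (q - 3)*(q + 4)*(q^2 + 4*q) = (q - 3)*(q + 4)^2*(q)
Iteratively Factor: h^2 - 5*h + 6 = (h - 2)*(h - 3)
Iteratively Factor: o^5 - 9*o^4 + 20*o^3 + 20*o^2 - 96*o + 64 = (o - 1)*(o^4 - 8*o^3 + 12*o^2 + 32*o - 64) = (o - 1)*(o + 2)*(o^3 - 10*o^2 + 32*o - 32) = (o - 4)*(o - 1)*(o + 2)*(o^2 - 6*o + 8) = (o - 4)*(o - 2)*(o - 1)*(o + 2)*(o - 4)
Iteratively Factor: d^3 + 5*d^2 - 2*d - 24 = (d + 4)*(d^2 + d - 6) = (d - 2)*(d + 4)*(d + 3)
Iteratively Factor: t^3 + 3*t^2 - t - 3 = (t - 1)*(t^2 + 4*t + 3) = (t - 1)*(t + 1)*(t + 3)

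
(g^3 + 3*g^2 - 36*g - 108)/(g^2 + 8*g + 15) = (g^2 - 36)/(g + 5)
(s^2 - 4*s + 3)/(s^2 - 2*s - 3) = (s - 1)/(s + 1)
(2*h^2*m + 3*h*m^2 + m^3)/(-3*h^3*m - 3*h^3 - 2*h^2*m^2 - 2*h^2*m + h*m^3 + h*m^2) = m*(-2*h - m)/(h*(3*h*m + 3*h - m^2 - m))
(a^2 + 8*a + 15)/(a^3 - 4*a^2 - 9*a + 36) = (a + 5)/(a^2 - 7*a + 12)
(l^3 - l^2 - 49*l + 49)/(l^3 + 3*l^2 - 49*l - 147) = (l - 1)/(l + 3)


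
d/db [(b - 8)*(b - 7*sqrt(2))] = 2*b - 7*sqrt(2) - 8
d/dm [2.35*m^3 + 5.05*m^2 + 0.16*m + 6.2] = 7.05*m^2 + 10.1*m + 0.16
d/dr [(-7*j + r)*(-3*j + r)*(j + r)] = 11*j^2 - 18*j*r + 3*r^2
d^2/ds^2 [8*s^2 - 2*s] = 16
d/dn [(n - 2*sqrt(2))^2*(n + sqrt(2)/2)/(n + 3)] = (4*n^3 - 7*sqrt(2)*n^2 + 18*n^2 - 42*sqrt(2)*n - 8*sqrt(2) + 24)/(2*(n^2 + 6*n + 9))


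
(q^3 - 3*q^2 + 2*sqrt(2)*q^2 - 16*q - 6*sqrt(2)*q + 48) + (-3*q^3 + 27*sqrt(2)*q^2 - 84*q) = -2*q^3 - 3*q^2 + 29*sqrt(2)*q^2 - 100*q - 6*sqrt(2)*q + 48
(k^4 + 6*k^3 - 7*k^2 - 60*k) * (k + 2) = k^5 + 8*k^4 + 5*k^3 - 74*k^2 - 120*k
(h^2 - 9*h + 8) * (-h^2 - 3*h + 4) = -h^4 + 6*h^3 + 23*h^2 - 60*h + 32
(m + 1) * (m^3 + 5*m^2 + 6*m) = m^4 + 6*m^3 + 11*m^2 + 6*m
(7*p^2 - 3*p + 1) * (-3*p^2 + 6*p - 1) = -21*p^4 + 51*p^3 - 28*p^2 + 9*p - 1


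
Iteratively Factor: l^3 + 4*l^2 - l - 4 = (l + 1)*(l^2 + 3*l - 4) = (l + 1)*(l + 4)*(l - 1)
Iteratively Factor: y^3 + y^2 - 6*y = (y + 3)*(y^2 - 2*y) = y*(y + 3)*(y - 2)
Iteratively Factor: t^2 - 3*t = (t)*(t - 3)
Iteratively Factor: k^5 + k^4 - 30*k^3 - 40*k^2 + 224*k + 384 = (k - 4)*(k^4 + 5*k^3 - 10*k^2 - 80*k - 96) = (k - 4)*(k + 4)*(k^3 + k^2 - 14*k - 24) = (k - 4)*(k + 3)*(k + 4)*(k^2 - 2*k - 8) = (k - 4)^2*(k + 3)*(k + 4)*(k + 2)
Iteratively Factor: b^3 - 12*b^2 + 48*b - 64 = (b - 4)*(b^2 - 8*b + 16) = (b - 4)^2*(b - 4)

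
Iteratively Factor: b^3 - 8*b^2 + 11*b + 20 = (b - 4)*(b^2 - 4*b - 5) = (b - 5)*(b - 4)*(b + 1)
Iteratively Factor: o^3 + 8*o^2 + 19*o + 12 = (o + 3)*(o^2 + 5*o + 4) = (o + 3)*(o + 4)*(o + 1)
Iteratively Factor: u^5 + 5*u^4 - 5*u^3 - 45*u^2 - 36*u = (u + 4)*(u^4 + u^3 - 9*u^2 - 9*u) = u*(u + 4)*(u^3 + u^2 - 9*u - 9) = u*(u + 1)*(u + 4)*(u^2 - 9) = u*(u - 3)*(u + 1)*(u + 4)*(u + 3)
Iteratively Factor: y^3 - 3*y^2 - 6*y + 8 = (y - 4)*(y^2 + y - 2) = (y - 4)*(y + 2)*(y - 1)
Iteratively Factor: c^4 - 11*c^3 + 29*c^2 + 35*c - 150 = (c - 3)*(c^3 - 8*c^2 + 5*c + 50) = (c - 5)*(c - 3)*(c^2 - 3*c - 10) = (c - 5)^2*(c - 3)*(c + 2)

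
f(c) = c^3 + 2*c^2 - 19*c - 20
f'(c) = 3*c^2 + 4*c - 19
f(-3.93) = 24.86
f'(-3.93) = 11.61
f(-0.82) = -3.63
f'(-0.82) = -20.26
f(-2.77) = 26.72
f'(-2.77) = -7.06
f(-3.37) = 28.47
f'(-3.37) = 1.59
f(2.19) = -41.51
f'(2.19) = 4.15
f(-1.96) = 17.39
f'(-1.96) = -15.32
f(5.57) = 109.03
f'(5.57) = 96.35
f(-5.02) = -0.73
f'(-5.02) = 36.52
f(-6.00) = -50.00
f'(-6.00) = 65.00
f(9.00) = 700.00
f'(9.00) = 260.00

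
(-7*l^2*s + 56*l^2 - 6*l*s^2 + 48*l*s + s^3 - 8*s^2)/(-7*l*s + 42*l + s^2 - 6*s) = (l*s - 8*l + s^2 - 8*s)/(s - 6)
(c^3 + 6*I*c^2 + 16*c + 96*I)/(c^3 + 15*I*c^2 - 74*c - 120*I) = (c - 4*I)/(c + 5*I)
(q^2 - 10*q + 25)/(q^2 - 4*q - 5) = (q - 5)/(q + 1)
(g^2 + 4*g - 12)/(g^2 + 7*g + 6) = (g - 2)/(g + 1)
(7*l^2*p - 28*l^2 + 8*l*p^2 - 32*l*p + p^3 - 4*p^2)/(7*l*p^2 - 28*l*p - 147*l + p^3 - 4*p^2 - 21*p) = (l*p - 4*l + p^2 - 4*p)/(p^2 - 4*p - 21)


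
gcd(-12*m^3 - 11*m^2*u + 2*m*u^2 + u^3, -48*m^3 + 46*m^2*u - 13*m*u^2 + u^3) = -3*m + u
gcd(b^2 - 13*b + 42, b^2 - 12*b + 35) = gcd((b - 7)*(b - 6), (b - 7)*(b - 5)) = b - 7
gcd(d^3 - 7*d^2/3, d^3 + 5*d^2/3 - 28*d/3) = d^2 - 7*d/3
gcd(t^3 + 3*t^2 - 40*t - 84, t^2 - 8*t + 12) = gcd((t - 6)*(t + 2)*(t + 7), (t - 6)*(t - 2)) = t - 6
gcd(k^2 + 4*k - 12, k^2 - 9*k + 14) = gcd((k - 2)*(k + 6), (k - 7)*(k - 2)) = k - 2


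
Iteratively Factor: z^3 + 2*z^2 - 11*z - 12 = (z + 1)*(z^2 + z - 12) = (z - 3)*(z + 1)*(z + 4)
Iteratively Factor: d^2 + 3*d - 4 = (d - 1)*(d + 4)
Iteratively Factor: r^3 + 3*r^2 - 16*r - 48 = (r - 4)*(r^2 + 7*r + 12) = (r - 4)*(r + 4)*(r + 3)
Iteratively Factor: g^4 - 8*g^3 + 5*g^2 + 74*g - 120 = (g - 5)*(g^3 - 3*g^2 - 10*g + 24) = (g - 5)*(g - 4)*(g^2 + g - 6) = (g - 5)*(g - 4)*(g + 3)*(g - 2)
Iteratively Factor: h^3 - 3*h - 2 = (h - 2)*(h^2 + 2*h + 1) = (h - 2)*(h + 1)*(h + 1)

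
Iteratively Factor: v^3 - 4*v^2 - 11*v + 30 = (v - 5)*(v^2 + v - 6) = (v - 5)*(v + 3)*(v - 2)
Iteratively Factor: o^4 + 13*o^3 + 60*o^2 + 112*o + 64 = (o + 4)*(o^3 + 9*o^2 + 24*o + 16) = (o + 4)^2*(o^2 + 5*o + 4) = (o + 1)*(o + 4)^2*(o + 4)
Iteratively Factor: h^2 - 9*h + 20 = (h - 5)*(h - 4)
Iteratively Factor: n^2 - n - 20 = (n + 4)*(n - 5)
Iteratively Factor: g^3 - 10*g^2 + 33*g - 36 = (g - 3)*(g^2 - 7*g + 12) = (g - 3)^2*(g - 4)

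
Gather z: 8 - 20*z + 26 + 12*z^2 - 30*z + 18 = 12*z^2 - 50*z + 52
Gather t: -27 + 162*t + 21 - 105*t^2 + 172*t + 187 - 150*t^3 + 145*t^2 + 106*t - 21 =-150*t^3 + 40*t^2 + 440*t + 160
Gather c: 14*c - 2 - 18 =14*c - 20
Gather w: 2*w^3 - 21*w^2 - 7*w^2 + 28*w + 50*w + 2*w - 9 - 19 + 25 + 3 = 2*w^3 - 28*w^2 + 80*w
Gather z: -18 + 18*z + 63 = 18*z + 45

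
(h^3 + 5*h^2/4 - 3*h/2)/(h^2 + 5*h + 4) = h*(4*h^2 + 5*h - 6)/(4*(h^2 + 5*h + 4))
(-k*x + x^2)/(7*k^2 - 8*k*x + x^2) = x/(-7*k + x)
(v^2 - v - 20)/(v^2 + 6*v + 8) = (v - 5)/(v + 2)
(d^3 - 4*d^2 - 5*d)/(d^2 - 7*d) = (d^2 - 4*d - 5)/(d - 7)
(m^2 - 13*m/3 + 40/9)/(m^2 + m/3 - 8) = (m - 5/3)/(m + 3)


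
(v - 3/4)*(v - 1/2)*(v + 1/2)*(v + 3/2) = v^4 + 3*v^3/4 - 11*v^2/8 - 3*v/16 + 9/32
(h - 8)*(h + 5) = h^2 - 3*h - 40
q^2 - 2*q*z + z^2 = (-q + z)^2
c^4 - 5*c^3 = c^3*(c - 5)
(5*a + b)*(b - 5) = 5*a*b - 25*a + b^2 - 5*b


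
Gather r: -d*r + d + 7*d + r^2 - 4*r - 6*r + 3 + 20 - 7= 8*d + r^2 + r*(-d - 10) + 16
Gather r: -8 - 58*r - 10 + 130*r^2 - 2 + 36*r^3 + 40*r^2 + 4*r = 36*r^3 + 170*r^2 - 54*r - 20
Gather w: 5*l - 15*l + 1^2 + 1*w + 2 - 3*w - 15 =-10*l - 2*w - 12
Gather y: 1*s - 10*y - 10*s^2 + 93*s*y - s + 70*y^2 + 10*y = -10*s^2 + 93*s*y + 70*y^2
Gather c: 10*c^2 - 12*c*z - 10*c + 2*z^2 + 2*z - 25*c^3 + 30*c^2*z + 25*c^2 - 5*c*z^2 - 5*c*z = -25*c^3 + c^2*(30*z + 35) + c*(-5*z^2 - 17*z - 10) + 2*z^2 + 2*z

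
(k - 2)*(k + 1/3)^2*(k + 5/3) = k^4 + k^3/3 - 31*k^2/9 - 61*k/27 - 10/27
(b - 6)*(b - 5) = b^2 - 11*b + 30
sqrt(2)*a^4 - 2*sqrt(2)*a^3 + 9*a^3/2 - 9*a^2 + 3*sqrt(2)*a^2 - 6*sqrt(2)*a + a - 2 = (a - 2)*(a + sqrt(2))^2*(sqrt(2)*a + 1/2)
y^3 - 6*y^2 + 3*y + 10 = (y - 5)*(y - 2)*(y + 1)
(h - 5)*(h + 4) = h^2 - h - 20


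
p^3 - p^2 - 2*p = p*(p - 2)*(p + 1)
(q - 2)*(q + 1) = q^2 - q - 2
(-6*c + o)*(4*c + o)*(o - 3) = -24*c^2*o + 72*c^2 - 2*c*o^2 + 6*c*o + o^3 - 3*o^2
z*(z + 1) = z^2 + z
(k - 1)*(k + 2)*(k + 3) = k^3 + 4*k^2 + k - 6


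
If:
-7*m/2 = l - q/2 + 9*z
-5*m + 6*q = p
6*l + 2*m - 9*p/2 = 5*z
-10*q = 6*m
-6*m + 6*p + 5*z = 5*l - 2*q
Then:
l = 0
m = 0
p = 0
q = 0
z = 0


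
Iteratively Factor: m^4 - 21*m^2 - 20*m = (m + 1)*(m^3 - m^2 - 20*m) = m*(m + 1)*(m^2 - m - 20) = m*(m - 5)*(m + 1)*(m + 4)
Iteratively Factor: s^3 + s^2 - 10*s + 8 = (s + 4)*(s^2 - 3*s + 2) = (s - 1)*(s + 4)*(s - 2)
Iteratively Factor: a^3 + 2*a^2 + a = (a)*(a^2 + 2*a + 1) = a*(a + 1)*(a + 1)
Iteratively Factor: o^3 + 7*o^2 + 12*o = (o + 4)*(o^2 + 3*o) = o*(o + 4)*(o + 3)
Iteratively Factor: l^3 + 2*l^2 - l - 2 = (l - 1)*(l^2 + 3*l + 2) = (l - 1)*(l + 1)*(l + 2)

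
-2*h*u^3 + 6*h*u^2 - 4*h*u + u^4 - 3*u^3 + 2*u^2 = u*(-2*h + u)*(u - 2)*(u - 1)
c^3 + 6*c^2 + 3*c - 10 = (c - 1)*(c + 2)*(c + 5)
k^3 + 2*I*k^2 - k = k*(k + I)^2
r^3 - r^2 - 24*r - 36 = (r - 6)*(r + 2)*(r + 3)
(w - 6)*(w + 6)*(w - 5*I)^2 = w^4 - 10*I*w^3 - 61*w^2 + 360*I*w + 900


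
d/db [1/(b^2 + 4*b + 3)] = 2*(-b - 2)/(b^2 + 4*b + 3)^2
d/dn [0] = 0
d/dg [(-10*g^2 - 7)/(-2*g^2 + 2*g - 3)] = 2*(-10*g^2 + 16*g + 7)/(4*g^4 - 8*g^3 + 16*g^2 - 12*g + 9)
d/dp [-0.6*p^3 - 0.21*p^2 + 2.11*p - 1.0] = -1.8*p^2 - 0.42*p + 2.11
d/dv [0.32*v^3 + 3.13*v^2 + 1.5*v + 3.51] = 0.96*v^2 + 6.26*v + 1.5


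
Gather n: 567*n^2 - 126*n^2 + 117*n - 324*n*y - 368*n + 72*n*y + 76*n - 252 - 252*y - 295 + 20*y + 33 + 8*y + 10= 441*n^2 + n*(-252*y - 175) - 224*y - 504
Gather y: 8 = 8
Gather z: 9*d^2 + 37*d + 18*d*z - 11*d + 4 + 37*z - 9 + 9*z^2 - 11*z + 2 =9*d^2 + 26*d + 9*z^2 + z*(18*d + 26) - 3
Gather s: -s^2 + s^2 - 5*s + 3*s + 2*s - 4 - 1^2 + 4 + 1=0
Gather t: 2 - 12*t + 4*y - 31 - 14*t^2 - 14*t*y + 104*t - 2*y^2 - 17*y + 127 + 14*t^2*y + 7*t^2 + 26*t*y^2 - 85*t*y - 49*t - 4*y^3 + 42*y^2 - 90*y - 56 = t^2*(14*y - 7) + t*(26*y^2 - 99*y + 43) - 4*y^3 + 40*y^2 - 103*y + 42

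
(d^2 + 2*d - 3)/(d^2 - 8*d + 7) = (d + 3)/(d - 7)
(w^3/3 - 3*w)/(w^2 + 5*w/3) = (w^2 - 9)/(3*w + 5)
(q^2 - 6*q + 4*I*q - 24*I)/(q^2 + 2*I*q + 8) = (q - 6)/(q - 2*I)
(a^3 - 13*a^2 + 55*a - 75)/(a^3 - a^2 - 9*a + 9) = (a^2 - 10*a + 25)/(a^2 + 2*a - 3)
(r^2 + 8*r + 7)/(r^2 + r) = (r + 7)/r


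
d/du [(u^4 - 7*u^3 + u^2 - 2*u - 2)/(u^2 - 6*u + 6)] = (2*u^5 - 25*u^4 + 108*u^3 - 130*u^2 + 16*u - 24)/(u^4 - 12*u^3 + 48*u^2 - 72*u + 36)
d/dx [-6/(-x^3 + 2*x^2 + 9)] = 6*x*(4 - 3*x)/(-x^3 + 2*x^2 + 9)^2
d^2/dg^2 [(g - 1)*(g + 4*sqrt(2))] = 2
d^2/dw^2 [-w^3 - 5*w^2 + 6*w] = -6*w - 10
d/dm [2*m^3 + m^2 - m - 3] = 6*m^2 + 2*m - 1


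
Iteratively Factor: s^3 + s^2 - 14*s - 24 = (s - 4)*(s^2 + 5*s + 6) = (s - 4)*(s + 3)*(s + 2)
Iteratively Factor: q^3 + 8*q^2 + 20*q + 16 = (q + 4)*(q^2 + 4*q + 4) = (q + 2)*(q + 4)*(q + 2)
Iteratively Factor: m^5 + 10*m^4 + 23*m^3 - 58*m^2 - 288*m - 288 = (m + 2)*(m^4 + 8*m^3 + 7*m^2 - 72*m - 144) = (m + 2)*(m + 3)*(m^3 + 5*m^2 - 8*m - 48) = (m + 2)*(m + 3)*(m + 4)*(m^2 + m - 12) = (m - 3)*(m + 2)*(m + 3)*(m + 4)*(m + 4)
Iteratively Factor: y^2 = (y)*(y)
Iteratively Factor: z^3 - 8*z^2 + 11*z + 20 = (z + 1)*(z^2 - 9*z + 20) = (z - 5)*(z + 1)*(z - 4)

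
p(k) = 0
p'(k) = 0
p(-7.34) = 0.00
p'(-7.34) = 0.00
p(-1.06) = 0.00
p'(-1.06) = 0.00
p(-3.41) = 0.00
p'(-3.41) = 0.00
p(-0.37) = 0.00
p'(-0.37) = 0.00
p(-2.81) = 0.00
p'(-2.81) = 0.00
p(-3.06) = 0.00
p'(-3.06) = 0.00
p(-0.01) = 0.00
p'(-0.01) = 0.00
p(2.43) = 0.00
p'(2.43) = 0.00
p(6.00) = 0.00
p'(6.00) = 0.00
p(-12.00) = 0.00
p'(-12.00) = 0.00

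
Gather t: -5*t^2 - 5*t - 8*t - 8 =-5*t^2 - 13*t - 8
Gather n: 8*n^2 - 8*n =8*n^2 - 8*n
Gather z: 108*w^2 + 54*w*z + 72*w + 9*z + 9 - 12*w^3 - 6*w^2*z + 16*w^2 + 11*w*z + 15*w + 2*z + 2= -12*w^3 + 124*w^2 + 87*w + z*(-6*w^2 + 65*w + 11) + 11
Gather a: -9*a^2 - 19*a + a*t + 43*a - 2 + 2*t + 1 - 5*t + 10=-9*a^2 + a*(t + 24) - 3*t + 9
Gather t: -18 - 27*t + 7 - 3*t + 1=-30*t - 10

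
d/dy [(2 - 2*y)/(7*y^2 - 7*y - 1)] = 2*(7*y^2 - 14*y + 8)/(49*y^4 - 98*y^3 + 35*y^2 + 14*y + 1)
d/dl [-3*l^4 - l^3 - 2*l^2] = l*(-12*l^2 - 3*l - 4)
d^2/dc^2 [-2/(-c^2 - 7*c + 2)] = 4*(-c^2 - 7*c + (2*c + 7)^2 + 2)/(c^2 + 7*c - 2)^3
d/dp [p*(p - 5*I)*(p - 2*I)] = 3*p^2 - 14*I*p - 10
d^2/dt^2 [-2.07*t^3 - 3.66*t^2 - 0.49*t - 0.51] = -12.42*t - 7.32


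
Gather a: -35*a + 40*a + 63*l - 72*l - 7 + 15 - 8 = 5*a - 9*l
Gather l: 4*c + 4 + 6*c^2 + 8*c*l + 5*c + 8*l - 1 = 6*c^2 + 9*c + l*(8*c + 8) + 3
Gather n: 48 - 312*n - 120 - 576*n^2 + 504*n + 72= -576*n^2 + 192*n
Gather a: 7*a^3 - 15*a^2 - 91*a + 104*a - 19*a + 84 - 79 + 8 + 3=7*a^3 - 15*a^2 - 6*a + 16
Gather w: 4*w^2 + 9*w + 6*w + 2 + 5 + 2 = 4*w^2 + 15*w + 9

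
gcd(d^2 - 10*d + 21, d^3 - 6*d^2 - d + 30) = d - 3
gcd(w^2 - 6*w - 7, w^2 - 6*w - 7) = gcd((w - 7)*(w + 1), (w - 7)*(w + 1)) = w^2 - 6*w - 7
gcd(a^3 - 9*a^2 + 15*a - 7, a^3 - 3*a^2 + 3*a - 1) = a^2 - 2*a + 1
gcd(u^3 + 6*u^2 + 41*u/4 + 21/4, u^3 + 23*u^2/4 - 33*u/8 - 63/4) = u + 3/2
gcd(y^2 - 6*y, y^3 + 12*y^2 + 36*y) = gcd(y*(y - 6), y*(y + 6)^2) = y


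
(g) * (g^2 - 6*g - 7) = g^3 - 6*g^2 - 7*g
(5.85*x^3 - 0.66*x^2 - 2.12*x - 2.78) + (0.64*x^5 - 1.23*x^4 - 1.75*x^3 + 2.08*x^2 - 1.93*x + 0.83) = 0.64*x^5 - 1.23*x^4 + 4.1*x^3 + 1.42*x^2 - 4.05*x - 1.95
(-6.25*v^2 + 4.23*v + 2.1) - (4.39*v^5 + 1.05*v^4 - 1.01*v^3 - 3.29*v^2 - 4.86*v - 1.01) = -4.39*v^5 - 1.05*v^4 + 1.01*v^3 - 2.96*v^2 + 9.09*v + 3.11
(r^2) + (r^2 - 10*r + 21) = 2*r^2 - 10*r + 21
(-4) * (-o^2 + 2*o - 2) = 4*o^2 - 8*o + 8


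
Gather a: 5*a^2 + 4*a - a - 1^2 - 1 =5*a^2 + 3*a - 2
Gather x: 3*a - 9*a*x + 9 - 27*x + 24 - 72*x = 3*a + x*(-9*a - 99) + 33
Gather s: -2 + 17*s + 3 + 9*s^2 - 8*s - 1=9*s^2 + 9*s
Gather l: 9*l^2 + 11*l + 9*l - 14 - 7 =9*l^2 + 20*l - 21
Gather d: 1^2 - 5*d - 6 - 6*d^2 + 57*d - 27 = -6*d^2 + 52*d - 32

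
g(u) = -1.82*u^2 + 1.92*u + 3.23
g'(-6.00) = 23.76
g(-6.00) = -73.81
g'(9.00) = -30.84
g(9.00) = -126.91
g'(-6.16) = 24.34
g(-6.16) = -77.66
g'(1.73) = -4.38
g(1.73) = 1.10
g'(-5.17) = 20.74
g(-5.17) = -55.34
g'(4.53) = -14.57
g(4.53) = -25.42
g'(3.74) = -11.69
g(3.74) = -15.05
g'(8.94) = -30.62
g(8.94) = -125.07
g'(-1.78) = 8.40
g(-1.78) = -5.95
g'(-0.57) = 3.99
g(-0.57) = 1.54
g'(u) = 1.92 - 3.64*u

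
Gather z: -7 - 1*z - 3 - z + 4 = -2*z - 6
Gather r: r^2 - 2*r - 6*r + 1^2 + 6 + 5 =r^2 - 8*r + 12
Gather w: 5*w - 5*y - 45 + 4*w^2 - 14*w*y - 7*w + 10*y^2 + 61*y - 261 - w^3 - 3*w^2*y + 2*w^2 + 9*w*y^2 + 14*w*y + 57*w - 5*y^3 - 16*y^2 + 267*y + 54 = -w^3 + w^2*(6 - 3*y) + w*(9*y^2 + 55) - 5*y^3 - 6*y^2 + 323*y - 252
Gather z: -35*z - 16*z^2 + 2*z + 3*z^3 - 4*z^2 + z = 3*z^3 - 20*z^2 - 32*z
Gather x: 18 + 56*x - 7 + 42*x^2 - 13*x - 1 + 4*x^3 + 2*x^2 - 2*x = 4*x^3 + 44*x^2 + 41*x + 10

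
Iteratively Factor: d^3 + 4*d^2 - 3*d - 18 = (d - 2)*(d^2 + 6*d + 9) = (d - 2)*(d + 3)*(d + 3)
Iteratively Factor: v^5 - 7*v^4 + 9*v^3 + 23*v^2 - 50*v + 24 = (v - 4)*(v^4 - 3*v^3 - 3*v^2 + 11*v - 6) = (v - 4)*(v - 1)*(v^3 - 2*v^2 - 5*v + 6) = (v - 4)*(v - 3)*(v - 1)*(v^2 + v - 2) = (v - 4)*(v - 3)*(v - 1)*(v + 2)*(v - 1)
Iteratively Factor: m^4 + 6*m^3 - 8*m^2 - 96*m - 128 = (m - 4)*(m^3 + 10*m^2 + 32*m + 32) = (m - 4)*(m + 4)*(m^2 + 6*m + 8) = (m - 4)*(m + 4)^2*(m + 2)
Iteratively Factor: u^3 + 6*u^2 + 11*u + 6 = (u + 1)*(u^2 + 5*u + 6) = (u + 1)*(u + 2)*(u + 3)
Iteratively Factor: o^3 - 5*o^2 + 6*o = (o - 2)*(o^2 - 3*o) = o*(o - 2)*(o - 3)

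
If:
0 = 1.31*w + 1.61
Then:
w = -1.23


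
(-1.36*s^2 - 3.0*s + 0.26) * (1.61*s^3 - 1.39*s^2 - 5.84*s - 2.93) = -2.1896*s^5 - 2.9396*s^4 + 12.531*s^3 + 21.1434*s^2 + 7.2716*s - 0.7618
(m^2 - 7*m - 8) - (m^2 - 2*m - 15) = 7 - 5*m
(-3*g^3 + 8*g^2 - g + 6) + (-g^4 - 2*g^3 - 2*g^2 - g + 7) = -g^4 - 5*g^3 + 6*g^2 - 2*g + 13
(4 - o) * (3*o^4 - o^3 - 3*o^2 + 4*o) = -3*o^5 + 13*o^4 - o^3 - 16*o^2 + 16*o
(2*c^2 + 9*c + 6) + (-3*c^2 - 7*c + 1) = -c^2 + 2*c + 7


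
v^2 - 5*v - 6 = (v - 6)*(v + 1)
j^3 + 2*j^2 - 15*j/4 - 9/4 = (j - 3/2)*(j + 1/2)*(j + 3)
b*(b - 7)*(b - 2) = b^3 - 9*b^2 + 14*b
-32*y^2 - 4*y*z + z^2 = (-8*y + z)*(4*y + z)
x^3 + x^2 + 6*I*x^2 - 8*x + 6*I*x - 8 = (x + 1)*(x + 2*I)*(x + 4*I)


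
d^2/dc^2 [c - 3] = 0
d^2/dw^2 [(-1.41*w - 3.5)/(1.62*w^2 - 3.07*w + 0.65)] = (-(1.41*w + 3.5)*(3.24*w - 3.07)*(6.48*w - 6.14) + (13.7052*w + 2.6826)*(1.62*w^2 - 3.07*w + 0.65))/(1.62*w^2 - 3.07*w + 0.65)^3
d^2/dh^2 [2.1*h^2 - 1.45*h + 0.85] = 4.20000000000000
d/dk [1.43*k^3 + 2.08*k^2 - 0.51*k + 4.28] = 4.29*k^2 + 4.16*k - 0.51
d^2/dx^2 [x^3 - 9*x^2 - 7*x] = 6*x - 18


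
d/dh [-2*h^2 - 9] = -4*h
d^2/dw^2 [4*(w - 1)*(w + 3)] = 8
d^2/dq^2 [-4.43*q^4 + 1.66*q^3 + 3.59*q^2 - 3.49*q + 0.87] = -53.16*q^2 + 9.96*q + 7.18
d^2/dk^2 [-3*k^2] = -6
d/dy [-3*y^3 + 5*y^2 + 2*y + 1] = -9*y^2 + 10*y + 2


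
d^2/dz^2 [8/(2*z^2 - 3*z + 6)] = 16*(-4*z^2 + 6*z + (4*z - 3)^2 - 12)/(2*z^2 - 3*z + 6)^3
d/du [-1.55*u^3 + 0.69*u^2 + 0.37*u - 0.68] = -4.65*u^2 + 1.38*u + 0.37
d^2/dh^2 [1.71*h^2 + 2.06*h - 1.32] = 3.42000000000000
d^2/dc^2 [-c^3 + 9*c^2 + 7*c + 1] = 18 - 6*c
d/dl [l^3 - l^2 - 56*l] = 3*l^2 - 2*l - 56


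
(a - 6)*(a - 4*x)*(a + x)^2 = a^4 - 2*a^3*x - 6*a^3 - 7*a^2*x^2 + 12*a^2*x - 4*a*x^3 + 42*a*x^2 + 24*x^3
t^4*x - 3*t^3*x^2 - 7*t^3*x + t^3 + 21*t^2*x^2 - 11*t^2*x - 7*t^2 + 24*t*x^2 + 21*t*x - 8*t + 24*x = (t - 8)*(t + 1)*(t - 3*x)*(t*x + 1)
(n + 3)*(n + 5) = n^2 + 8*n + 15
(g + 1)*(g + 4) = g^2 + 5*g + 4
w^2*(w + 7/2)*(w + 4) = w^4 + 15*w^3/2 + 14*w^2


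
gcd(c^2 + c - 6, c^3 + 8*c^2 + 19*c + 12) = c + 3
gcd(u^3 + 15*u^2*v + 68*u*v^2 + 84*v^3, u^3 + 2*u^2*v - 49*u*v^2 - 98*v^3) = u^2 + 9*u*v + 14*v^2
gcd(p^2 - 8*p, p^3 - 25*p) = p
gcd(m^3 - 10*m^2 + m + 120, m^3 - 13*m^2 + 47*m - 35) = m - 5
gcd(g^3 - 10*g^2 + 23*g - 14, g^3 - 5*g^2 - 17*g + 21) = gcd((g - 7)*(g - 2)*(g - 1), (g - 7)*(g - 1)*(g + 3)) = g^2 - 8*g + 7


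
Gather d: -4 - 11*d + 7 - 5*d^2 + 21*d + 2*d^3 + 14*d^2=2*d^3 + 9*d^2 + 10*d + 3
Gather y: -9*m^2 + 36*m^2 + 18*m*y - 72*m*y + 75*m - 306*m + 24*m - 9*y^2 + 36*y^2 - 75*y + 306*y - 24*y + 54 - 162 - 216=27*m^2 - 207*m + 27*y^2 + y*(207 - 54*m) - 324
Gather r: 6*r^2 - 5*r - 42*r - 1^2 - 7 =6*r^2 - 47*r - 8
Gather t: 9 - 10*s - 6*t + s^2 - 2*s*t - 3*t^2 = s^2 - 10*s - 3*t^2 + t*(-2*s - 6) + 9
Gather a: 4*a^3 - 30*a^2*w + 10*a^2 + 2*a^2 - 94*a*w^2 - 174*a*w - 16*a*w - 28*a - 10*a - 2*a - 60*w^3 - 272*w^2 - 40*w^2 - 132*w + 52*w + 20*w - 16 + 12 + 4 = 4*a^3 + a^2*(12 - 30*w) + a*(-94*w^2 - 190*w - 40) - 60*w^3 - 312*w^2 - 60*w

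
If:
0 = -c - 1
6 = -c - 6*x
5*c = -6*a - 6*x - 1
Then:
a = 3/2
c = -1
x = -5/6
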